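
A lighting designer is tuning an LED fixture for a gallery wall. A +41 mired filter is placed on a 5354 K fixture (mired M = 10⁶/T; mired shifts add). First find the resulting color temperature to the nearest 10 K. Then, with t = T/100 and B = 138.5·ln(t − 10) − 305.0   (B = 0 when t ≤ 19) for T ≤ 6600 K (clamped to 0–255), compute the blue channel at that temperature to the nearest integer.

183

M_in = 10⁶/5354 = 186.78; M_out = 186.78 + (+41) = 227.78.
T_out = 10⁶/227.78 = 4390.3 K → 4390 K; t = 43.9.
B = 138.5·ln(43.9 − 10) − 305.0 = 138.5·ln 33.9 − 305.0 = 138.5·3.5234 − 305.0 = 182.993.
Rounded: 183.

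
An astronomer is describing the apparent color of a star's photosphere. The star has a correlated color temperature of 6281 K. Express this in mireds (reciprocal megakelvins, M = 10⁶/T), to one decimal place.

159.2 mireds

M = 10⁶ / 6281 = 159.210 → 159.2 mireds.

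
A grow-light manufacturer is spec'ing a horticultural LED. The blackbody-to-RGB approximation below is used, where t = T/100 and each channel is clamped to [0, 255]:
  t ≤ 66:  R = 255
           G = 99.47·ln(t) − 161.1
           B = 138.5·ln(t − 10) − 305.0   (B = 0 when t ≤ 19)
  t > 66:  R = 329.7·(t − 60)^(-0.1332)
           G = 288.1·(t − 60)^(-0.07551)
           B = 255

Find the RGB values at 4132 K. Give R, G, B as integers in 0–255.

t = 4132/100 = 41.32; the t ≤ 66 branch applies.
R = 255 by definition for t ≤ 66.
G = 99.47·ln 41.32 − 161.1 = 99.47·3.7213 − 161.1 = 209.062.
B = 138.5·ln(41.32 − 10) − 305.0 = 138.5·ln 31.32 − 305.0 = 138.5·3.4443 − 305.0 = 172.030.
Rounded: (255, 209, 172).

R=255, G=209, B=172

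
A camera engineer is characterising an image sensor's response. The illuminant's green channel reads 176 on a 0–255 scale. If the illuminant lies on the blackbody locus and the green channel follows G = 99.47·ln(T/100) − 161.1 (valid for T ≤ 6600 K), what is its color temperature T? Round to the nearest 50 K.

2950 K

ln t = (176 + 161.1) / 99.47 = 3.3890.
t = e^3.3890 = 29.635.
T = 100·t = 2964 K → 2950 K to the nearest 50 K.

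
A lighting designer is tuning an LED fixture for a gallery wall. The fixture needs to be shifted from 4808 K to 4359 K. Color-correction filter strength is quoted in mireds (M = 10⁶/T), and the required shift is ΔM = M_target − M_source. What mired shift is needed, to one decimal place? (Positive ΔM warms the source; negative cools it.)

+21.4 mireds

M_source = 10⁶/4808 = 207.987; M_target = 10⁶/4359 = 229.410.
ΔM = 229.410 − 207.987 = 21.424 → +21.4 mireds, a warming shift.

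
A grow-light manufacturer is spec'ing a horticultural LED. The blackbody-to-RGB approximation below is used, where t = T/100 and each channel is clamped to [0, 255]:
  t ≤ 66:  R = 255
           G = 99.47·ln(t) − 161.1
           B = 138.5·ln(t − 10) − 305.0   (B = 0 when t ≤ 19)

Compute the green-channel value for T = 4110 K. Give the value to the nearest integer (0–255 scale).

209

t = 4110/100 = 41.1; the t ≤ 66 branch applies.
G = 99.47·ln 41.1 − 161.1 = 99.47·3.7160 − 161.1 = 208.531.
Rounded: 209.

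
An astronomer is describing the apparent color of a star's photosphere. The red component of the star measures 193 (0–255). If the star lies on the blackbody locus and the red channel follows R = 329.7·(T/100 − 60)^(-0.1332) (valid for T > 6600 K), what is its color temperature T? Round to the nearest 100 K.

(t − 60)^(-0.1332) = 193/329.7 = 0.58538.
t − 60 = 0.58538^(1/-0.1332) = 0.58538^(-7.508) = 55.713, so t = 115.713.
T = 100·t = 11571 K → 11600 K to the nearest 100 K.

11600 K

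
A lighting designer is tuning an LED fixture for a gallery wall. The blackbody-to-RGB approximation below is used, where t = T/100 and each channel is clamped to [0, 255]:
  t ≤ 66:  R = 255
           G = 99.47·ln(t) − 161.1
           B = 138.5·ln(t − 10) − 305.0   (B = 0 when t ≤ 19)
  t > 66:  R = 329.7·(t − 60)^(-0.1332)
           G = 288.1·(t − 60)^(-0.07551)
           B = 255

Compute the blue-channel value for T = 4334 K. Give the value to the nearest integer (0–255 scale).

t = 4334/100 = 43.34; the t ≤ 66 branch applies.
B = 138.5·ln(43.34 − 10) − 305.0 = 138.5·ln 33.34 − 305.0 = 138.5·3.5068 − 305.0 = 180.686.
Rounded: 181.

181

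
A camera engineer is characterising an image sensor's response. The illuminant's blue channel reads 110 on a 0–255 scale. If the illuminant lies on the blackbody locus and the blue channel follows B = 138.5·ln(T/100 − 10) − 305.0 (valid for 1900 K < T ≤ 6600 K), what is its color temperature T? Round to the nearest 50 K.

ln(t − 10) = (110 + 305.0) / 138.5 = 2.9964.
t − 10 = e^2.9964 = 20.013, so t = 30.013.
T = 100·t = 3001 K → 3000 K to the nearest 50 K.

3000 K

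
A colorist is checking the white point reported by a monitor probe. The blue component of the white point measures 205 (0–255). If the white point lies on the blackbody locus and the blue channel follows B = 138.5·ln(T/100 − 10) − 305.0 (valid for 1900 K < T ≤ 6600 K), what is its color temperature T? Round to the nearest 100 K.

ln(t − 10) = (205 + 305.0) / 138.5 = 3.6823.
t − 10 = e^3.6823 = 39.738, so t = 49.738.
T = 100·t = 4974 K → 5000 K to the nearest 100 K.

5000 K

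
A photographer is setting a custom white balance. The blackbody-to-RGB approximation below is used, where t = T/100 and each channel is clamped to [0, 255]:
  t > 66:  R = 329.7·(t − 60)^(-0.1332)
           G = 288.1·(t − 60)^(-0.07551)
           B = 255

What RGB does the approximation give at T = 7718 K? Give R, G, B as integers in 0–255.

t = 7718/100 = 77.18; the t > 66 branch applies.
R = 329.7·(77.18 − 60)^(-0.1332) = 329.7·17.18^(-0.1332) = 329.7·0.68469 = 225.743.
G = 288.1·(77.18 − 60)^(-0.07551) = 288.1·17.18^(-0.07551) = 288.1·0.80676 = 232.427.
B = 255 by definition for t > 66.
Rounded: (226, 232, 255).

R=226, G=232, B=255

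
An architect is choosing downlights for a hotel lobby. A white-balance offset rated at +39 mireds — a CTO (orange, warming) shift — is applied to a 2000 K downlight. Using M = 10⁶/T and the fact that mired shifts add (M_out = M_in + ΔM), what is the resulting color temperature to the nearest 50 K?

1850 K

M_in = 10⁶/2000 = 500.00 mireds.
M_out = 500.00 + (+39) = 539.00 mireds.
T_out = 10⁶/539.00 = 1855.3 K → 1850 K.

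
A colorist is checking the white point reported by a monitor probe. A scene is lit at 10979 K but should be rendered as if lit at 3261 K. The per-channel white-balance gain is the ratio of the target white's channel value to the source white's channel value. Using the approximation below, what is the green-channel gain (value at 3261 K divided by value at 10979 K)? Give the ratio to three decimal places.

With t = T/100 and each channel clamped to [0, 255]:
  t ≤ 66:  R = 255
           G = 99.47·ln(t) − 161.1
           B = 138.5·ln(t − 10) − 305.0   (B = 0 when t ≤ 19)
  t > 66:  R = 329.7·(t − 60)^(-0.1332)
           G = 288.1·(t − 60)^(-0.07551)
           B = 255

0.865

At 10979 K (t = 109.79):
  G = 288.1·(109.79 − 60)^(-0.07551) = 288.1·49.79^(-0.07551) = 288.1·0.74447 = 214.483.
At 3261 K (t = 32.61):
  G = 99.47·ln 32.61 − 161.1 = 99.47·3.4846 − 161.1 = 185.515.
Gain = 185.515 / 214.483 = 0.8649 → 0.865.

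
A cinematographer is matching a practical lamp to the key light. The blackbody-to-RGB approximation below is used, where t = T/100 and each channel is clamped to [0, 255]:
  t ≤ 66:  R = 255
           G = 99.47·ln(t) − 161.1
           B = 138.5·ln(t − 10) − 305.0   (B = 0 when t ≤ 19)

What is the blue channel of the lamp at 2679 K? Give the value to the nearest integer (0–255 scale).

86

t = 2679/100 = 26.79; the t ≤ 66 branch applies.
B = 138.5·ln(26.79 − 10) − 305.0 = 138.5·ln 16.79 − 305.0 = 138.5·2.8208 − 305.0 = 85.679.
Rounded: 86.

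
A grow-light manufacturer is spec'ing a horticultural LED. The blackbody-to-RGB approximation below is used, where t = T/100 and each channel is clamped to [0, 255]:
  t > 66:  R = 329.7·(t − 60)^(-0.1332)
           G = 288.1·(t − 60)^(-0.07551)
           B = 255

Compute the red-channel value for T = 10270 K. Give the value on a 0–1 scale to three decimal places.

0.784

t = 10270/100 = 102.7; the t > 66 branch applies.
R = 329.7·(102.7 − 60)^(-0.1332) = 329.7·42.7^(-0.1332) = 329.7·0.60649 = 199.961.
On a 0–1 scale: 199.961/255 = 0.7842 → 0.784.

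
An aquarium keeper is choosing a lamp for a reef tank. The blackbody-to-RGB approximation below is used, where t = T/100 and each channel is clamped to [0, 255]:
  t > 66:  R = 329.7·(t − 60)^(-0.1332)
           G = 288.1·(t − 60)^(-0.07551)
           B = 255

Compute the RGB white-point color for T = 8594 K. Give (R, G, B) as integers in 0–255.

t = 8594/100 = 85.94; the t > 66 branch applies.
R = 329.7·(85.94 − 60)^(-0.1332) = 329.7·25.94^(-0.1332) = 329.7·0.64813 = 213.687.
G = 288.1·(85.94 − 60)^(-0.07551) = 288.1·25.94^(-0.07551) = 288.1·0.78204 = 225.307.
B = 255 by definition for t > 66.
Rounded: (214, 225, 255).

(214, 225, 255)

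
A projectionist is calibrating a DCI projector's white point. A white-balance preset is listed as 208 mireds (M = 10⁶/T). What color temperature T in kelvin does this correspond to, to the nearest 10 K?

T = 10⁶ / 208 = 4807.69 K → 4810 K.

4810 K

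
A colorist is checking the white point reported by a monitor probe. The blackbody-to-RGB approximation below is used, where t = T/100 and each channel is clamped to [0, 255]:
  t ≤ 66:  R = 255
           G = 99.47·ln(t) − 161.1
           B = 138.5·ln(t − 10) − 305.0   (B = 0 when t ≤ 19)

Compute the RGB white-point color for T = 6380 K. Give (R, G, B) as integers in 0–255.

t = 6380/100 = 63.8; the t ≤ 66 branch applies.
R = 255 by definition for t ≤ 66.
G = 99.47·ln 63.8 − 161.1 = 99.47·4.1558 − 161.1 = 252.273.
B = 138.5·ln(63.8 − 10) − 305.0 = 138.5·ln 53.8 − 305.0 = 138.5·3.9853 − 305.0 = 246.960.
Rounded: (255, 252, 247).

(255, 252, 247)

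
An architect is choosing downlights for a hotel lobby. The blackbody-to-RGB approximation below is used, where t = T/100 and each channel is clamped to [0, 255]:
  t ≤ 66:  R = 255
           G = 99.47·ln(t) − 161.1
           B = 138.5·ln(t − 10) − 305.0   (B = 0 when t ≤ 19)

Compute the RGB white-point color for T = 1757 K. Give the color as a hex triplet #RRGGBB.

t = 1757/100 = 17.57; the t ≤ 66 branch applies.
R = 255 by definition for t ≤ 66.
G = 99.47·ln 17.57 − 161.1 = 99.47·2.8662 − 161.1 = 124.000.
t = 17.57 ≤ 19, so B = 0.
Rounded: (255, 124, 0).
In hex: #FF7C00.

#FF7C00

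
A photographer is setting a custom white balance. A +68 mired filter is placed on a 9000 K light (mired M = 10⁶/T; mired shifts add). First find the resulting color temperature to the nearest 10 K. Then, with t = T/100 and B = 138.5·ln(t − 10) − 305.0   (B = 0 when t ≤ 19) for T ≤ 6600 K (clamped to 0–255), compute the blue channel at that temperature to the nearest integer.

M_in = 10⁶/9000 = 111.11; M_out = 111.11 + (+68) = 179.11.
T_out = 10⁶/179.11 = 5583.1 K → 5580 K; t = 55.8.
B = 138.5·ln(55.8 − 10) − 305.0 = 138.5·ln 45.8 − 305.0 = 138.5·3.8243 − 305.0 = 224.663.
Rounded: 225.

225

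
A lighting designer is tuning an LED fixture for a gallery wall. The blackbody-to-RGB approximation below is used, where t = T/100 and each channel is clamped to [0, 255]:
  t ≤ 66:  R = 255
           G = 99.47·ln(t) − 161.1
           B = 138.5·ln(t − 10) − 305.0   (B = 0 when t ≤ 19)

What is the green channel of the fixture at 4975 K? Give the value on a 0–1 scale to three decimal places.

0.892

t = 4975/100 = 49.75; the t ≤ 66 branch applies.
G = 99.47·ln 49.75 − 161.1 = 99.47·3.9070 − 161.1 = 227.530.
On a 0–1 scale: 227.530/255 = 0.8923 → 0.892.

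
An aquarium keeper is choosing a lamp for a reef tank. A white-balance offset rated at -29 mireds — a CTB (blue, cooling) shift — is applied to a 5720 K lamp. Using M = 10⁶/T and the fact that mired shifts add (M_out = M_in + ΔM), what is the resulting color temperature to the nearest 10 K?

M_in = 10⁶/5720 = 174.83 mireds.
M_out = 174.83 + (-29) = 145.83 mireds.
T_out = 10⁶/145.83 = 6857.5 K → 6860 K.

6860 K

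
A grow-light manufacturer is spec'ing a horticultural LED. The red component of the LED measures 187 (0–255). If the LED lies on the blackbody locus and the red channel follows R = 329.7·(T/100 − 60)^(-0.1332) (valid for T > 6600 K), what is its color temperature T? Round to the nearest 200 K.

(t − 60)^(-0.1332) = 187/329.7 = 0.56718.
t − 60 = 0.56718^(1/-0.1332) = 0.56718^(-7.508) = 70.620, so t = 130.620.
T = 100·t = 13062 K → 13000 K to the nearest 200 K.

13000 K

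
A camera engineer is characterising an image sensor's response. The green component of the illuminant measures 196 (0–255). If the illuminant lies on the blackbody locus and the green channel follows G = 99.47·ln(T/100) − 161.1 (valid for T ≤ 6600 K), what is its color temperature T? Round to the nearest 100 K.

ln t = (196 + 161.1) / 99.47 = 3.5900.
t = e^3.5900 = 36.235.
T = 100·t = 3624 K → 3600 K to the nearest 100 K.

3600 K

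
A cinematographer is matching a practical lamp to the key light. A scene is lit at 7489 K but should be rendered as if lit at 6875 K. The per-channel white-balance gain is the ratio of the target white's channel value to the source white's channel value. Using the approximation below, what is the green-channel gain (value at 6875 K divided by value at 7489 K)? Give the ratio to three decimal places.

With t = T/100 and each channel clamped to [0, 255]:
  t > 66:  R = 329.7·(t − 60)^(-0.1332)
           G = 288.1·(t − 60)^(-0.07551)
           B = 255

At 7489 K (t = 74.89):
  G = 288.1·(74.89 − 60)^(-0.07551) = 288.1·14.89^(-0.07551) = 288.1·0.81552 = 234.951.
At 6875 K (t = 68.75):
  G = 288.1·(68.75 − 60)^(-0.07551) = 288.1·8.75^(-0.07551) = 288.1·0.84892 = 244.575.
Gain = 244.575 / 234.951 = 1.0410 → 1.041.

1.041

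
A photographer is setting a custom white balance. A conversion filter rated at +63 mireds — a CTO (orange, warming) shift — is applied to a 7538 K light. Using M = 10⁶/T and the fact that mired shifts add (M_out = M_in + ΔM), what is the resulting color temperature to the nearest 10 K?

5110 K

M_in = 10⁶/7538 = 132.66 mireds.
M_out = 132.66 + (+63) = 195.66 mireds.
T_out = 10⁶/195.66 = 5110.9 K → 5110 K.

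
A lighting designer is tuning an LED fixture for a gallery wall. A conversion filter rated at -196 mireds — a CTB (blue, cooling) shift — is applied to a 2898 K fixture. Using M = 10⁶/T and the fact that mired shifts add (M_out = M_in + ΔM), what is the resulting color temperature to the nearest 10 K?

6710 K

M_in = 10⁶/2898 = 345.07 mireds.
M_out = 345.07 + (-196) = 149.07 mireds.
T_out = 10⁶/149.07 = 6708.5 K → 6710 K.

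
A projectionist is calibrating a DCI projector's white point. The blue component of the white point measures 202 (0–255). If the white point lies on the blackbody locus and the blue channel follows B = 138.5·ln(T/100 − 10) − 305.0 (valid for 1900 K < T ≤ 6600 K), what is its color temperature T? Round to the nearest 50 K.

4900 K

ln(t − 10) = (202 + 305.0) / 138.5 = 3.6606.
t − 10 = e^3.6606 = 38.887, so t = 48.887.
T = 100·t = 4889 K → 4900 K to the nearest 50 K.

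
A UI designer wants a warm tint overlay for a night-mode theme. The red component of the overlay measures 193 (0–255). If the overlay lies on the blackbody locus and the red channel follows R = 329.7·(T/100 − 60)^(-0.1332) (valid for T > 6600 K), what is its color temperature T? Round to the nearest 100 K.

(t − 60)^(-0.1332) = 193/329.7 = 0.58538.
t − 60 = 0.58538^(1/-0.1332) = 0.58538^(-7.508) = 55.713, so t = 115.713.
T = 100·t = 11571 K → 11600 K to the nearest 100 K.

11600 K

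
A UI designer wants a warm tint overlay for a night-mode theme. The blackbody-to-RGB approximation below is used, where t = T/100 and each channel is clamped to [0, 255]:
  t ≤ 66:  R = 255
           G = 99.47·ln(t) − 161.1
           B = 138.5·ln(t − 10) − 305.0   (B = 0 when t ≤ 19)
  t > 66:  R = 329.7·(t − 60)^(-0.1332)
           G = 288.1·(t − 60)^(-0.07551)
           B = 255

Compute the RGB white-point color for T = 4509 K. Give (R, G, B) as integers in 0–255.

t = 4509/100 = 45.09; the t ≤ 66 branch applies.
R = 255 by definition for t ≤ 66.
G = 99.47·ln 45.09 − 161.1 = 99.47·3.8087 − 161.1 = 217.747.
B = 138.5·ln(45.09 − 10) − 305.0 = 138.5·ln 35.09 − 305.0 = 138.5·3.5579 − 305.0 = 187.771.
Rounded: (255, 218, 188).

(255, 218, 188)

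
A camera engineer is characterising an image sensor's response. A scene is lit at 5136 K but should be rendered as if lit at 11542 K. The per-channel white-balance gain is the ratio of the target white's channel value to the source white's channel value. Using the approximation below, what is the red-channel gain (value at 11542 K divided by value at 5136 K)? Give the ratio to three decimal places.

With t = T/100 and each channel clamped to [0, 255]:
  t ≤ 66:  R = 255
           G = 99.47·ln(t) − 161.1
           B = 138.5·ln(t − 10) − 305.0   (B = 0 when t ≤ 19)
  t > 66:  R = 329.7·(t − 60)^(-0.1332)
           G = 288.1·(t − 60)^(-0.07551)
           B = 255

0.757

At 5136 K (t = 51.36):
  R = 255 by definition for t ≤ 66.
At 11542 K (t = 115.42):
  R = 329.7·(115.42 − 60)^(-0.1332) = 329.7·55.42^(-0.1332) = 329.7·0.58579 = 193.136.
Gain = 193.136 / 255.000 = 0.7574 → 0.757.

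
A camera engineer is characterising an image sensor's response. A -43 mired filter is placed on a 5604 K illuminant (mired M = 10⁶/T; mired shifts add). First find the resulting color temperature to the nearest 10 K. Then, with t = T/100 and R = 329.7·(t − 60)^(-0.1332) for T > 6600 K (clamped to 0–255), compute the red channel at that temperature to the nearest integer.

M_in = 10⁶/5604 = 178.44; M_out = 178.44 + (-43) = 135.44.
T_out = 10⁶/135.44 = 7383.1 K → 7380 K; t = 73.8.
R = 329.7·(73.8 − 60)^(-0.1332) = 329.7·13.8^(-0.1332) = 329.7·0.70497 = 232.427.
Rounded: 232.

232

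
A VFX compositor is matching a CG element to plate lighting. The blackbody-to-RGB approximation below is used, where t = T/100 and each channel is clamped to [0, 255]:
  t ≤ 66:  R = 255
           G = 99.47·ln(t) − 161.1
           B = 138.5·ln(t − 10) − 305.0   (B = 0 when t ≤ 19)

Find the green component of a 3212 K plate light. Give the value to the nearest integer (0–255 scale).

t = 3212/100 = 32.12; the t ≤ 66 branch applies.
G = 99.47·ln 32.12 − 161.1 = 99.47·3.4695 − 161.1 = 184.009.
Rounded: 184.

184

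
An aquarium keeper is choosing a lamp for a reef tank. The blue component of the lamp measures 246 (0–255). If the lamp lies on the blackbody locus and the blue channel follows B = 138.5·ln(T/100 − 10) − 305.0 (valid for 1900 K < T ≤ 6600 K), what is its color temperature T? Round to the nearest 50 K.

6350 K

ln(t − 10) = (246 + 305.0) / 138.5 = 3.9783.
t − 10 = e^3.9783 = 53.428, so t = 63.428.
T = 100·t = 6343 K → 6350 K to the nearest 50 K.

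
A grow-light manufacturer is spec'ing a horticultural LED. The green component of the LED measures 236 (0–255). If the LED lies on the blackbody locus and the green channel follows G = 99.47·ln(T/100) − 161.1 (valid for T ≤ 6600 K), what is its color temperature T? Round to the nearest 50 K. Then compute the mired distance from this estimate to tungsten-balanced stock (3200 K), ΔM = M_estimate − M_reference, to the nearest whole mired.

ln t = (236 + 161.1) / 99.47 = 3.9922.
t = e^3.9922 = 54.172.
T = 100·t = 5417 K → 5400 K to the nearest 50 K.
M_estimate = 10⁶/5400 = 185.19; M_reference = 10⁶/3200 = 312.50.
ΔM = 185.19 − 312.50 = -127.31 → -127 mireds.

-127 mireds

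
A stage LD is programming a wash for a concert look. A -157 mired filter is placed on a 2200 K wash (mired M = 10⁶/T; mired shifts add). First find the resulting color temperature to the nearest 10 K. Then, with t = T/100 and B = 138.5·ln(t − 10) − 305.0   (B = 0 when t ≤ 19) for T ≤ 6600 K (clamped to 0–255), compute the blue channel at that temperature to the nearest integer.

M_in = 10⁶/2200 = 454.55; M_out = 454.55 + (-157) = 297.55.
T_out = 10⁶/297.55 = 3360.8 K → 3360 K; t = 33.6.
B = 138.5·ln(33.6 − 10) − 305.0 = 138.5·ln 23.6 − 305.0 = 138.5·3.1612 − 305.0 = 132.833.
Rounded: 133.

133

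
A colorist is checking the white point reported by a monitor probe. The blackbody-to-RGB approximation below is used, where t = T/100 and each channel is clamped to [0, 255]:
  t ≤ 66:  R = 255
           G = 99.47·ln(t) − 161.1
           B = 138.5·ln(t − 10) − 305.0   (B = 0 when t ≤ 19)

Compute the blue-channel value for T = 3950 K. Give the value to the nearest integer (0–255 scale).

t = 3950/100 = 39.5; the t ≤ 66 branch applies.
B = 138.5·ln(39.5 − 10) − 305.0 = 138.5·ln 29.5 − 305.0 = 138.5·3.3844 − 305.0 = 163.738.
Rounded: 164.

164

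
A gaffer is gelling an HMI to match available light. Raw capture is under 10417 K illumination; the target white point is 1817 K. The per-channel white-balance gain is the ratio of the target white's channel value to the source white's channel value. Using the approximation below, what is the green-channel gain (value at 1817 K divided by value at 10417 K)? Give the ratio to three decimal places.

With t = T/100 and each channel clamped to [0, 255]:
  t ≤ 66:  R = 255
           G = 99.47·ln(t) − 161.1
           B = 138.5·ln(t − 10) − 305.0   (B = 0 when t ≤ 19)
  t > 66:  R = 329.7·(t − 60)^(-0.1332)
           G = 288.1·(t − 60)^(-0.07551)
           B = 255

At 10417 K (t = 104.17):
  G = 288.1·(104.17 − 60)^(-0.07551) = 288.1·44.17^(-0.07551) = 288.1·0.75124 = 216.431.
At 1817 K (t = 18.17):
  G = 99.47·ln 18.17 − 161.1 = 99.47·2.8998 − 161.1 = 127.340.
Gain = 127.340 / 216.431 = 0.5884 → 0.588.

0.588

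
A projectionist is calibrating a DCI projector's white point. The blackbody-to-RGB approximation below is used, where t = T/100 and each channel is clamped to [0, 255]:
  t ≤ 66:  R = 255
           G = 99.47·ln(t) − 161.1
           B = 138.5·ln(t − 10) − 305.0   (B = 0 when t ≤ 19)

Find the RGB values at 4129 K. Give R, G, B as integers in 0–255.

R=255, G=209, B=172

t = 4129/100 = 41.29; the t ≤ 66 branch applies.
R = 255 by definition for t ≤ 66.
G = 99.47·ln 41.29 − 161.1 = 99.47·3.7206 − 161.1 = 208.990.
B = 138.5·ln(41.29 − 10) − 305.0 = 138.5·ln 31.29 − 305.0 = 138.5·3.4433 − 305.0 = 171.897.
Rounded: (255, 209, 172).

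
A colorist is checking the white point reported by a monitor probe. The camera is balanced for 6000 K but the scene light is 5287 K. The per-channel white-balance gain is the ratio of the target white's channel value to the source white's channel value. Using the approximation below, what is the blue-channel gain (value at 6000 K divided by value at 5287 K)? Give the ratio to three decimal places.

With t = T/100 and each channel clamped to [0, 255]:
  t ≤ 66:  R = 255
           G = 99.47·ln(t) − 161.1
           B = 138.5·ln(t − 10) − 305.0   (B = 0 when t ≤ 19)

1.099

At 5287 K (t = 52.87):
  B = 138.5·ln(52.87 − 10) − 305.0 = 138.5·ln 42.87 − 305.0 = 138.5·3.7582 − 305.0 = 215.507.
At 6000 K (t = 60):
  B = 138.5·ln(60 − 10) − 305.0 = 138.5·ln 50 − 305.0 = 138.5·3.9120 − 305.0 = 236.815.
Gain = 236.815 / 215.507 = 1.0989 → 1.099.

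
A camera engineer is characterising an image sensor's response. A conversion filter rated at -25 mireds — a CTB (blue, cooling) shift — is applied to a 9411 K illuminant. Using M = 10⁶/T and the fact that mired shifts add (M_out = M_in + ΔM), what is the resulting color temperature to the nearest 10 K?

12310 K

M_in = 10⁶/9411 = 106.26 mireds.
M_out = 106.26 + (-25) = 81.26 mireds.
T_out = 10⁶/81.26 = 12306.4 K → 12310 K.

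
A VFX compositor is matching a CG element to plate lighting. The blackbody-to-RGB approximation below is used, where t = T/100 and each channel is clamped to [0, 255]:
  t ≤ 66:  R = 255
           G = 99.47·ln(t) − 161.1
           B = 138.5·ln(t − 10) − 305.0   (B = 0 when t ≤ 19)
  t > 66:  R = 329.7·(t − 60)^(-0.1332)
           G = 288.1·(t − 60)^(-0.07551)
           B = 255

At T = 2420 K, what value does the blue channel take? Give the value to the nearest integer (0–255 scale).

t = 2420/100 = 24.2; the t ≤ 66 branch applies.
B = 138.5·ln(24.2 − 10) − 305.0 = 138.5·ln 14.2 − 305.0 = 138.5·2.6532 − 305.0 = 62.474.
Rounded: 62.

62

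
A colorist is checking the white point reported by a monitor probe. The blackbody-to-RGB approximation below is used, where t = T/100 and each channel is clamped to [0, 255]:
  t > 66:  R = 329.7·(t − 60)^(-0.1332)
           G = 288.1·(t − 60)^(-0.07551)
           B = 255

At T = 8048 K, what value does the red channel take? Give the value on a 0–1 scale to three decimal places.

t = 8048/100 = 80.48; the t > 66 branch applies.
R = 329.7·(80.48 − 60)^(-0.1332) = 329.7·20.48^(-0.1332) = 329.7·0.66885 = 220.521.
On a 0–1 scale: 220.521/255 = 0.8648 → 0.865.

0.865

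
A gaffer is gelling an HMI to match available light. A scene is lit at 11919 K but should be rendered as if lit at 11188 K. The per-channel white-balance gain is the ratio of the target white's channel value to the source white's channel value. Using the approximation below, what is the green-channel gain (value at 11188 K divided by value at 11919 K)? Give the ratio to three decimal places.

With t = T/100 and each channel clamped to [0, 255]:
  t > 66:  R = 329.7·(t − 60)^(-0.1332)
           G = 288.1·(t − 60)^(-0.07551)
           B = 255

1.010

At 11919 K (t = 119.19):
  G = 288.1·(119.19 − 60)^(-0.07551) = 288.1·59.19^(-0.07551) = 288.1·0.73481 = 211.700.
At 11188 K (t = 111.88):
  G = 288.1·(111.88 − 60)^(-0.07551) = 288.1·51.88^(-0.07551) = 288.1·0.74216 = 213.818.
Gain = 213.818 / 211.700 = 1.0100 → 1.010.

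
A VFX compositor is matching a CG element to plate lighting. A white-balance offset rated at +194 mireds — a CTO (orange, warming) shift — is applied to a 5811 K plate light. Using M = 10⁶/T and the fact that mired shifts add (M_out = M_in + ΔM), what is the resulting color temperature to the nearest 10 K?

2730 K

M_in = 10⁶/5811 = 172.09 mireds.
M_out = 172.09 + (+194) = 366.09 mireds.
T_out = 10⁶/366.09 = 2731.6 K → 2730 K.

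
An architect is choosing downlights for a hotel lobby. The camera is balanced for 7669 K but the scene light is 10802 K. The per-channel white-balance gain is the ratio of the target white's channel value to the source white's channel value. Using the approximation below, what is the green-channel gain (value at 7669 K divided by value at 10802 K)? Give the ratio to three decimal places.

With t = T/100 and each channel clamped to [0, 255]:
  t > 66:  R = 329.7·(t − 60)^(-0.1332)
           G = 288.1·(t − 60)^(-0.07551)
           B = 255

1.083

At 10802 K (t = 108.02):
  G = 288.1·(108.02 − 60)^(-0.07551) = 288.1·48.02^(-0.07551) = 288.1·0.74651 = 215.070.
At 7669 K (t = 76.69):
  G = 288.1·(76.69 − 60)^(-0.07551) = 288.1·16.69^(-0.07551) = 288.1·0.80852 = 232.935.
Gain = 232.935 / 215.070 = 1.0831 → 1.083.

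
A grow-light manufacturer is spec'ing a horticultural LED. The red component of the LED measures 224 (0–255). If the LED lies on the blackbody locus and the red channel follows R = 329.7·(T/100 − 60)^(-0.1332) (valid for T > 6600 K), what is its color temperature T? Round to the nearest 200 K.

7800 K

(t − 60)^(-0.1332) = 224/329.7 = 0.67941.
t − 60 = 0.67941^(1/-0.1332) = 0.67941^(-7.508) = 18.209, so t = 78.209.
T = 100·t = 7821 K → 7800 K to the nearest 200 K.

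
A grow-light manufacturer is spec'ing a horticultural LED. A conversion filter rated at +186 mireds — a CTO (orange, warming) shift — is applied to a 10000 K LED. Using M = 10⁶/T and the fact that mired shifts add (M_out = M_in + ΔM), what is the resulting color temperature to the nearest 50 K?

3500 K

M_in = 10⁶/10000 = 100.00 mireds.
M_out = 100.00 + (+186) = 286.00 mireds.
T_out = 10⁶/286.00 = 3496.5 K → 3500 K.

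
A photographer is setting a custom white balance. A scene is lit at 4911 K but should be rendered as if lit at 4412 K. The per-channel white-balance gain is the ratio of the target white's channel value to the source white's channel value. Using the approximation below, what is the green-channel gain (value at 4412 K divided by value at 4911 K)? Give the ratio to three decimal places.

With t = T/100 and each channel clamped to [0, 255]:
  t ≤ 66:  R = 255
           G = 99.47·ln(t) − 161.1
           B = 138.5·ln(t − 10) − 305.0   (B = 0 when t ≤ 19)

0.953

At 4911 K (t = 49.11):
  G = 99.47·ln 49.11 − 161.1 = 99.47·3.8941 − 161.1 = 226.242.
At 4412 K (t = 44.12):
  G = 99.47·ln 44.12 − 161.1 = 99.47·3.7869 − 161.1 = 215.584.
Gain = 215.584 / 226.242 = 0.9529 → 0.953.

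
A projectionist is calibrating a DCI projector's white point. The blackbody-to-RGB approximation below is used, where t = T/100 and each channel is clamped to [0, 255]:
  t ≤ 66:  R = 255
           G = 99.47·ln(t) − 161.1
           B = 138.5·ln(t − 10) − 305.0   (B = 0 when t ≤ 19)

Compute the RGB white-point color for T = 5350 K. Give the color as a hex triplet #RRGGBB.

t = 5350/100 = 53.5; the t ≤ 66 branch applies.
R = 255 by definition for t ≤ 66.
G = 99.47·ln 53.5 − 161.1 = 99.47·3.9797 − 161.1 = 234.759.
B = 138.5·ln(53.5 − 10) − 305.0 = 138.5·ln 43.5 − 305.0 = 138.5·3.7728 − 305.0 = 217.527.
Rounded: (255, 235, 218).
In hex: #FFEBDA.

#FFEBDA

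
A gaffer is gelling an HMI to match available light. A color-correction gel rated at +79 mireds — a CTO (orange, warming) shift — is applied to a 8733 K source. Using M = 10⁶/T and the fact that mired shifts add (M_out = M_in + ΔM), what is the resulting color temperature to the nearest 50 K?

5150 K

M_in = 10⁶/8733 = 114.51 mireds.
M_out = 114.51 + (+79) = 193.51 mireds.
T_out = 10⁶/193.51 = 5167.7 K → 5150 K.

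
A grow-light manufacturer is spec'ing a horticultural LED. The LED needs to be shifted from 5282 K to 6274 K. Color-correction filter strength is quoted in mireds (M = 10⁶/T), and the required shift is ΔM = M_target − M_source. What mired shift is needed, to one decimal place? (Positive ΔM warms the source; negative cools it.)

-29.9 mireds

M_source = 10⁶/5282 = 189.322; M_target = 10⁶/6274 = 159.388.
ΔM = 159.388 − 189.322 = -29.934 → -29.9 mireds, a cooling shift.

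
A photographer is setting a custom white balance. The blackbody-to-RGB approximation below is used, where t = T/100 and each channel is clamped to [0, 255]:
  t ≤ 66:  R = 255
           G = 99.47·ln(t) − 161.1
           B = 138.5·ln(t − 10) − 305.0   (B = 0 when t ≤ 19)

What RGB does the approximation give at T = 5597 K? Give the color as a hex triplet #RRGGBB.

#FFEFE1

t = 5597/100 = 55.97; the t ≤ 66 branch applies.
R = 255 by definition for t ≤ 66.
G = 99.47·ln 55.97 − 161.1 = 99.47·4.0248 − 161.1 = 239.248.
B = 138.5·ln(55.97 − 10) − 305.0 = 138.5·ln 45.97 − 305.0 = 138.5·3.8280 − 305.0 = 225.176.
Rounded: (255, 239, 225).
In hex: #FFEFE1.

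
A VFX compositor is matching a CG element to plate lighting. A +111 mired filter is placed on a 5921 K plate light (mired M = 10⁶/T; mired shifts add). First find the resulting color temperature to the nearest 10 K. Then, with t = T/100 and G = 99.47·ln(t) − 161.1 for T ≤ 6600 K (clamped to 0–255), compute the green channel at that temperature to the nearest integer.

M_in = 10⁶/5921 = 168.89; M_out = 168.89 + (+111) = 279.89.
T_out = 10⁶/279.89 = 3572.8 K → 3570 K; t = 35.7.
G = 99.47·ln 35.7 − 161.1 = 99.47·3.5752 − 161.1 = 194.520.
Rounded: 195.

195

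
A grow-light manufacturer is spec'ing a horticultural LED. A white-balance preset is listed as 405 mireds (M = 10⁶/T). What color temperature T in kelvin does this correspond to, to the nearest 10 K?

T = 10⁶ / 405 = 2469.14 K → 2470 K.

2470 K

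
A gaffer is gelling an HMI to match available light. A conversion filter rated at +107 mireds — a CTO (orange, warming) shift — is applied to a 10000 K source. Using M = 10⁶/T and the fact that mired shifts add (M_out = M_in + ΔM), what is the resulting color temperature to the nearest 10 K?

4830 K

M_in = 10⁶/10000 = 100.00 mireds.
M_out = 100.00 + (+107) = 207.00 mireds.
T_out = 10⁶/207.00 = 4830.9 K → 4830 K.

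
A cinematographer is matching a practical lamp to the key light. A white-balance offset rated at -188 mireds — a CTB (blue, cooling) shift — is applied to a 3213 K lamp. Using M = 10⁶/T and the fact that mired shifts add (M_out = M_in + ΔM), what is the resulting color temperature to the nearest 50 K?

M_in = 10⁶/3213 = 311.24 mireds.
M_out = 311.24 + (-188) = 123.24 mireds.
T_out = 10⁶/123.24 = 8114.5 K → 8100 K.

8100 K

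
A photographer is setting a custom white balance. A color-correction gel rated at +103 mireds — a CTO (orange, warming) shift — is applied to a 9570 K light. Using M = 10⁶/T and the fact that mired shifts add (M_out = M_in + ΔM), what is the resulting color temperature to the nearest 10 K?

M_in = 10⁶/9570 = 104.49 mireds.
M_out = 104.49 + (+103) = 207.49 mireds.
T_out = 10⁶/207.49 = 4819.4 K → 4820 K.

4820 K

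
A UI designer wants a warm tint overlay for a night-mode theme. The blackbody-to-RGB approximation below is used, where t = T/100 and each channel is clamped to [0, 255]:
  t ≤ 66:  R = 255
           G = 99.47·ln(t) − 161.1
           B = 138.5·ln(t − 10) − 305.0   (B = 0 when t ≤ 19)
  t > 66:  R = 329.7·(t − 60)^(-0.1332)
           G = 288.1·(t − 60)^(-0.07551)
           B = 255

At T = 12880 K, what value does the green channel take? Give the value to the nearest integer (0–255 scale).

209

t = 12880/100 = 128.8; the t > 66 branch applies.
G = 288.1·(128.8 − 60)^(-0.07551) = 288.1·68.8^(-0.07551) = 288.1·0.72651 = 209.309.
Rounded: 209.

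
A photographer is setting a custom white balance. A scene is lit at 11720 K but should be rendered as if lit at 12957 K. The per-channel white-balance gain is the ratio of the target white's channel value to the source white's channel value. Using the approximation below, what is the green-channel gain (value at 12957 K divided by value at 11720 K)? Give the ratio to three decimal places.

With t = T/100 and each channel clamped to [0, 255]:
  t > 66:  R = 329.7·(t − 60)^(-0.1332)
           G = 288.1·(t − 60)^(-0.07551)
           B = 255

0.985

At 11720 K (t = 117.2):
  G = 288.1·(117.2 − 60)^(-0.07551) = 288.1·57.2^(-0.07551) = 288.1·0.73671 = 212.247.
At 12957 K (t = 129.57):
  G = 288.1·(129.57 − 60)^(-0.07551) = 288.1·69.57^(-0.07551) = 288.1·0.72590 = 209.133.
Gain = 209.133 / 212.247 = 0.9853 → 0.985.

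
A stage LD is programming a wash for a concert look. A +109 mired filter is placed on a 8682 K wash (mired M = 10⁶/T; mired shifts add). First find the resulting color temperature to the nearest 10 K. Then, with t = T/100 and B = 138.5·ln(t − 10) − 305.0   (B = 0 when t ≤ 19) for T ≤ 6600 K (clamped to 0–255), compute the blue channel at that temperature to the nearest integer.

M_in = 10⁶/8682 = 115.18; M_out = 115.18 + (+109) = 224.18.
T_out = 10⁶/224.18 = 4460.7 K → 4460 K; t = 44.6.
B = 138.5·ln(44.6 − 10) − 305.0 = 138.5·ln 34.6 − 305.0 = 138.5·3.5439 − 305.0 = 185.824.
Rounded: 186.

186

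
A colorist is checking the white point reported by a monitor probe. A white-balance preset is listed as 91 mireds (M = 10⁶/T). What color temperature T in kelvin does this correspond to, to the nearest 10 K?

10990 K

T = 10⁶ / 91 = 10989.01 K → 10990 K.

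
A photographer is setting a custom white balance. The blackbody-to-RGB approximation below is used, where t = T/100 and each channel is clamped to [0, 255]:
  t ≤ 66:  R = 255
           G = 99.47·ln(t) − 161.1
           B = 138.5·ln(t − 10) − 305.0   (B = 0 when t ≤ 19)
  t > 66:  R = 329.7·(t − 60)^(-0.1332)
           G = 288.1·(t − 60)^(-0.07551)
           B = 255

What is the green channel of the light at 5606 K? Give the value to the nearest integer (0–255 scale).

t = 5606/100 = 56.06; the t ≤ 66 branch applies.
G = 99.47·ln 56.06 − 161.1 = 99.47·4.0264 − 161.1 = 239.408.
Rounded: 239.

239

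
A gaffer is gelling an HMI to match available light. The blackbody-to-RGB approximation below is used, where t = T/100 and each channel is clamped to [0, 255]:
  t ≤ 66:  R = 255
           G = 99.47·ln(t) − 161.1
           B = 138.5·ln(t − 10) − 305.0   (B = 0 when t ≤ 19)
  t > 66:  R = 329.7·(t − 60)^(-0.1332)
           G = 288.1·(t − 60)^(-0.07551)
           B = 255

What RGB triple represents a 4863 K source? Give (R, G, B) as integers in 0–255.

(255, 225, 201)

t = 4863/100 = 48.63; the t ≤ 66 branch applies.
R = 255 by definition for t ≤ 66.
G = 99.47·ln 48.63 − 161.1 = 99.47·3.8842 − 161.1 = 225.265.
B = 138.5·ln(48.63 − 10) − 305.0 = 138.5·ln 38.63 − 305.0 = 138.5·3.6540 − 305.0 = 201.083.
Rounded: (255, 225, 201).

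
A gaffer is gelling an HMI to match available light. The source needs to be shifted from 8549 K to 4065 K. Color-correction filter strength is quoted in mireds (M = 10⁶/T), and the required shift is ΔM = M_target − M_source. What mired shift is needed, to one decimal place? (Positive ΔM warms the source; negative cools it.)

M_source = 10⁶/8549 = 116.973; M_target = 10⁶/4065 = 246.002.
ΔM = 246.002 − 116.973 = 129.030 → +129.0 mireds, a warming shift.

+129.0 mireds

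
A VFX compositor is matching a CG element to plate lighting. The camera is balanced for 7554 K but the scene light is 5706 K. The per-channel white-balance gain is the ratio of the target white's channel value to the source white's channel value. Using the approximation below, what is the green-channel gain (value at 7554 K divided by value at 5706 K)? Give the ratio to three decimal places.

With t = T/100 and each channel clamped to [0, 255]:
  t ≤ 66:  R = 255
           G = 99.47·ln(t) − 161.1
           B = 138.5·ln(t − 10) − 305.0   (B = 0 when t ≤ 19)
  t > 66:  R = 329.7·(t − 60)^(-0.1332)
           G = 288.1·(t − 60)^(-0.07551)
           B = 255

At 5706 K (t = 57.06):
  G = 99.47·ln 57.06 − 161.1 = 99.47·4.0441 − 161.1 = 241.167.
At 7554 K (t = 75.54):
  G = 288.1·(75.54 − 60)^(-0.07551) = 288.1·15.54^(-0.07551) = 288.1·0.81289 = 234.195.
Gain = 234.195 / 241.167 = 0.9711 → 0.971.

0.971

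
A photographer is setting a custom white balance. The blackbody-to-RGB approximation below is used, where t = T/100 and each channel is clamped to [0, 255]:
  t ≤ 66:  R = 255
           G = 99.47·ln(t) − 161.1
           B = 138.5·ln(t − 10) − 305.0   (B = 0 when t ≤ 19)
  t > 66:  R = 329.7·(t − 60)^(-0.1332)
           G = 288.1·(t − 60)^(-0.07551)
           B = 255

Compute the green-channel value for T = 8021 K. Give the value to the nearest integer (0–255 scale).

t = 8021/100 = 80.21; the t > 66 branch applies.
G = 288.1·(80.21 − 60)^(-0.07551) = 288.1·20.21^(-0.07551) = 288.1·0.79692 = 229.594.
Rounded: 230.

230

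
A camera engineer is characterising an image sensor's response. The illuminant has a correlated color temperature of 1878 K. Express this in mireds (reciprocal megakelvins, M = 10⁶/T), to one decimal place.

M = 10⁶ / 1878 = 532.481 → 532.5 mireds.

532.5 mireds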